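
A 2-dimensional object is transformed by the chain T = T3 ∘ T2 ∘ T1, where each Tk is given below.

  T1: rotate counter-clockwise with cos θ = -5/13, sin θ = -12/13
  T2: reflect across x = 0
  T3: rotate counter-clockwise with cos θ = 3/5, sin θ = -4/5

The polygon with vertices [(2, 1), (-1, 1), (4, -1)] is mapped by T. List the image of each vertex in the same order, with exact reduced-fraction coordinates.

image vertices: (-122/65, -79/65), (-23/65, 89/65), (-76/65, -257/65)

T1 rotate counter-clockwise with cos θ = -5/13, sin θ = -12/13: (2, 1) → (2/13, -29/13); (-1, 1) → (17/13, 7/13); (4, -1) → (-32/13, -43/13)
T2 reflect across x = 0: (2/13, -29/13) → (-2/13, -29/13); (17/13, 7/13) → (-17/13, 7/13); (-32/13, -43/13) → (32/13, -43/13)
T3 rotate counter-clockwise with cos θ = 3/5, sin θ = -4/5: (-2/13, -29/13) → (-122/65, -79/65); (-17/13, 7/13) → (-23/65, 89/65); (32/13, -43/13) → (-76/65, -257/65)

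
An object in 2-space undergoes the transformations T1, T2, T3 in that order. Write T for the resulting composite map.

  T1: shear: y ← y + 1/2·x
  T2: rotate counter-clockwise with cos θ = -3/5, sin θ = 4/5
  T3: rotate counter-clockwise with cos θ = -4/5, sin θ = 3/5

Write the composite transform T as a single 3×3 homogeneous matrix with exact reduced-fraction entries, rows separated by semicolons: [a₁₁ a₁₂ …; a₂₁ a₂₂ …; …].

T = [1/2 1 0; -1 0 0; 0 0 1]

T1 = [1 0 0; 1/2 1 0; 0 0 1]
T2·T1 = [-1 -4/5 0; 1/2 -3/5 0; 0 0 1]
T3·…·T1 = [1/2 1 0; -1 0 0; 0 0 1]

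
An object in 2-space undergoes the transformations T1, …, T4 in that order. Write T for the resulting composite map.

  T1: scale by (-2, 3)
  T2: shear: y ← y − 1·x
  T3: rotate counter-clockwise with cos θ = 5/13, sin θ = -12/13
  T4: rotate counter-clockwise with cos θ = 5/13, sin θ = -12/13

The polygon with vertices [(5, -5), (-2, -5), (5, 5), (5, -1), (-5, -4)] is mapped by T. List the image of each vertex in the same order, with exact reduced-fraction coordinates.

T1 scale by (-2, 3): (5, -5) → (-10, -15); (-2, -5) → (4, -15); (5, 5) → (-10, 15); (5, -1) → (-10, -3); (-5, -4) → (10, -12)
T2 shear: y ← y − 1·x: (-10, -15) → (-10, -5); (4, -15) → (4, -19); (-10, 15) → (-10, 25); (-10, -3) → (-10, 7); (10, -12) → (10, -22)
T3 rotate counter-clockwise with cos θ = 5/13, sin θ = -12/13: (-10, -5) → (-110/13, 95/13); (4, -19) → (-16, -11); (-10, 25) → (250/13, 245/13); (-10, 7) → (34/13, 155/13); (10, -22) → (-214/13, -230/13)
T4 rotate counter-clockwise with cos θ = 5/13, sin θ = -12/13: (-110/13, 95/13) → (590/169, 1795/169); (-16, -11) → (-212/13, 137/13); (250/13, 245/13) → (4190/169, -1775/169); (34/13, 155/13) → (2030/169, 367/169); (-214/13, -230/13) → (-3830/169, 1418/169)

image vertices: (590/169, 1795/169), (-212/13, 137/13), (4190/169, -1775/169), (2030/169, 367/169), (-3830/169, 1418/169)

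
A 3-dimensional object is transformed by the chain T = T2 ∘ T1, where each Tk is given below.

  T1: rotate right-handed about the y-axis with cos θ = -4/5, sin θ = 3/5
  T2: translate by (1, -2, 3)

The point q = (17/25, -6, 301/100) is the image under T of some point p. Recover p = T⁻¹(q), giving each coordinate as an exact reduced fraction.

T1 = [-4/5 0 3/5 0; 0 1 0 0; -3/5 0 -4/5 0; 0 0 0 1]
T2·T1 = [-4/5 0 3/5 1; 0 1 0 -2; -3/5 0 -4/5 3; 0 0 0 1]
det M = 1; M⁻¹ = [-4/5 0 -3/5 13/5; 0 1 0 2; 3/5 0 -4/5 9/5; 0 0 0 1]
M⁻¹ · (17/25, -6, 301/100)ᵀ = (1/4, -4, -1/5)ᵀ

p = (1/4, -4, -1/5)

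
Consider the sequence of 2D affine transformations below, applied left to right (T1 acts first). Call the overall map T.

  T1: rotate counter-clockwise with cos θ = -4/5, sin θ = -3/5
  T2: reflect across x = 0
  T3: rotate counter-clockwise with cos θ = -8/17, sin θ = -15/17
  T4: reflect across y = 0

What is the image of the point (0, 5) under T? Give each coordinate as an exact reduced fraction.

T(p) = (-36/17, -77/17)

T1 rotate counter-clockwise with cos θ = -4/5, sin θ = -3/5: (0, 5) → (3, -4)
T2 reflect across x = 0: (3, -4) → (-3, -4)
T3 rotate counter-clockwise with cos θ = -8/17, sin θ = -15/17: (-3, -4) → (-36/17, 77/17)
T4 reflect across y = 0: (-36/17, 77/17) → (-36/17, -77/17)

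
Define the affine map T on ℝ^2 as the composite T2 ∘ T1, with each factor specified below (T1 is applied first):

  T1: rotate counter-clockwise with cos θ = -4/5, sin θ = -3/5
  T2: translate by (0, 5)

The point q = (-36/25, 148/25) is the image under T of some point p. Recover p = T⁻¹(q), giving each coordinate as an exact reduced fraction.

p = (3/5, -8/5)

T1 = [-4/5 3/5 0; -3/5 -4/5 0; 0 0 1]
T2·T1 = [-4/5 3/5 0; -3/5 -4/5 5; 0 0 1]
det M = 1; M⁻¹ = [-4/5 -3/5 3; 3/5 -4/5 4; 0 0 1]
M⁻¹ · (-36/25, 148/25)ᵀ = (3/5, -8/5)ᵀ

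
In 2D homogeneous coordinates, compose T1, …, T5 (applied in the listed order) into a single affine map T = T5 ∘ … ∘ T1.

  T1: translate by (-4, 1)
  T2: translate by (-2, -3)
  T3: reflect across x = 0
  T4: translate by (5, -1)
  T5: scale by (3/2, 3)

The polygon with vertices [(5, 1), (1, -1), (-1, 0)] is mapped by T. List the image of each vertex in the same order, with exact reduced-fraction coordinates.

image vertices: (9, -6), (15, -12), (18, -9)

T1 translate by (-4, 1): (5, 1) → (1, 2); (1, -1) → (-3, 0); (-1, 0) → (-5, 1)
T2 translate by (-2, -3): (1, 2) → (-1, -1); (-3, 0) → (-5, -3); (-5, 1) → (-7, -2)
T3 reflect across x = 0: (-1, -1) → (1, -1); (-5, -3) → (5, -3); (-7, -2) → (7, -2)
T4 translate by (5, -1): (1, -1) → (6, -2); (5, -3) → (10, -4); (7, -2) → (12, -3)
T5 scale by (3/2, 3): (6, -2) → (9, -6); (10, -4) → (15, -12); (12, -3) → (18, -9)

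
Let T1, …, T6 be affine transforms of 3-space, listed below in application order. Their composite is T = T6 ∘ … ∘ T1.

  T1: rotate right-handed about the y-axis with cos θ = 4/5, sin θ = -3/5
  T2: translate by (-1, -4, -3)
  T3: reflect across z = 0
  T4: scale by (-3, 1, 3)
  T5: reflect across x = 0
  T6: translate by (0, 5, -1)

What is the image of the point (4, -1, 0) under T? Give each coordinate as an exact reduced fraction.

T(p) = (33/5, 0, 4/5)

T1 rotate right-handed about the y-axis with cos θ = 4/5, sin θ = -3/5: (4, -1, 0) → (16/5, -1, 12/5)
T2 translate by (-1, -4, -3): (16/5, -1, 12/5) → (11/5, -5, -3/5)
T3 reflect across z = 0: (11/5, -5, -3/5) → (11/5, -5, 3/5)
T4 scale by (-3, 1, 3): (11/5, -5, 3/5) → (-33/5, -5, 9/5)
T5 reflect across x = 0: (-33/5, -5, 9/5) → (33/5, -5, 9/5)
T6 translate by (0, 5, -1): (33/5, -5, 9/5) → (33/5, 0, 4/5)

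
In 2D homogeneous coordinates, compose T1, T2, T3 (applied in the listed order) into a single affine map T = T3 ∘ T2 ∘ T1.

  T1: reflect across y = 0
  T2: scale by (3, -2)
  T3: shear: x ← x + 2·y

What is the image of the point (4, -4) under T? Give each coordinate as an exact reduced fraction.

T(p) = (-4, -8)

T1 reflect across y = 0: (4, -4) → (4, 4)
T2 scale by (3, -2): (4, 4) → (12, -8)
T3 shear: x ← x + 2·y: (12, -8) → (-4, -8)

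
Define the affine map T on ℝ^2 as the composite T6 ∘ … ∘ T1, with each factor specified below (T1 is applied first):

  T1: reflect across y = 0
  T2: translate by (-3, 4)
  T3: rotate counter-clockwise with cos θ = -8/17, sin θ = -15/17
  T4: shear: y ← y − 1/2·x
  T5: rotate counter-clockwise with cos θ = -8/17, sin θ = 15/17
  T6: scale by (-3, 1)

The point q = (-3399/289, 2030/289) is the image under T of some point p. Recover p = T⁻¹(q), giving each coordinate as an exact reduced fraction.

p = (5, -2)

T1 = [1 0 0; 0 -1 0; 0 0 1]
T2·T1 = [1 0 -3; 0 -1 4; 0 0 1]
T3·…·T1 = [-8/17 -15/17 84/17; -15/17 8/17 13/17; 0 0 1]
T4·…·T1 = [-8/17 -15/17 84/17; -11/17 31/34 -29/17; 0 0 1]
T5·…·T1 = [229/289 -225/578 -237/289; -32/289 -349/289 1492/289; 0 0 1]
T6·…·T1 = [-687/289 675/578 711/289; -32/289 -349/289 1492/289; 0 0 1]
det M = 3; M⁻¹ = [-349/867 -225/578 3; 32/867 -229/289 4; 0 0 1]
M⁻¹ · (-3399/289, 2030/289)ᵀ = (5, -2)ᵀ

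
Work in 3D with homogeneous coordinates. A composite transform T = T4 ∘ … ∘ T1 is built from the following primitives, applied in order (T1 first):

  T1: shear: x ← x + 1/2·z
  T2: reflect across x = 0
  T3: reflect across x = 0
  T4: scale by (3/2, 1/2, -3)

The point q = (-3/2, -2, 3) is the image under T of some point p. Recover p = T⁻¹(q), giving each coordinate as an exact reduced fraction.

T1 = [1 0 1/2 0; 0 1 0 0; 0 0 1 0; 0 0 0 1]
T2·T1 = [-1 0 -1/2 0; 0 1 0 0; 0 0 1 0; 0 0 0 1]
T3·…·T1 = [1 0 1/2 0; 0 1 0 0; 0 0 1 0; 0 0 0 1]
T4·…·T1 = [3/2 0 3/4 0; 0 1/2 0 0; 0 0 -3 0; 0 0 0 1]
det M = -9/4; M⁻¹ = [2/3 0 1/6 0; 0 2 0 0; 0 0 -1/3 0; 0 0 0 1]
M⁻¹ · (-3/2, -2, 3)ᵀ = (-1/2, -4, -1)ᵀ

p = (-1/2, -4, -1)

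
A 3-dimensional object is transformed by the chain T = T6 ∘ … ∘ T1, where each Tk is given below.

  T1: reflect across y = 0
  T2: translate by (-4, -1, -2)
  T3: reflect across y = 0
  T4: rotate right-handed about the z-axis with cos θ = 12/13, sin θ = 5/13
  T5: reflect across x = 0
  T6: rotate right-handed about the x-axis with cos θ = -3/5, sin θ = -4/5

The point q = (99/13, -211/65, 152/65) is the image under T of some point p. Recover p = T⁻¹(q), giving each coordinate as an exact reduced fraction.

p = (-3, 2, -2)

T1 = [1 0 0 0; 0 -1 0 0; 0 0 1 0; 0 0 0 1]
T2·T1 = [1 0 0 -4; 0 -1 0 -1; 0 0 1 -2; 0 0 0 1]
T3·…·T1 = [1 0 0 -4; 0 1 0 1; 0 0 1 -2; 0 0 0 1]
T4·…·T1 = [12/13 -5/13 0 -53/13; 5/13 12/13 0 -8/13; 0 0 1 -2; 0 0 0 1]
T5·…·T1 = [-12/13 5/13 0 53/13; 5/13 12/13 0 -8/13; 0 0 1 -2; 0 0 0 1]
T6·…·T1 = [-12/13 5/13 0 53/13; -3/13 -36/65 4/5 -16/13; -4/13 -48/65 -3/5 22/13; 0 0 0 1]
det M = -1; M⁻¹ = [-12/13 -3/13 -4/13 4; 5/13 -36/65 -48/65 -1; 0 4/5 -3/5 2; 0 0 0 1]
M⁻¹ · (99/13, -211/65, 152/65)ᵀ = (-3, 2, -2)ᵀ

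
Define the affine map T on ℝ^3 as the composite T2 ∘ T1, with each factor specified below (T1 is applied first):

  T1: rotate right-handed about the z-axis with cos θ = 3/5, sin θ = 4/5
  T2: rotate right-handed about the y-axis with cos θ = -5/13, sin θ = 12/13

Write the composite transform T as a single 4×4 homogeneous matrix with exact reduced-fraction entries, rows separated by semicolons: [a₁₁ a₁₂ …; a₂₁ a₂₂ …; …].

T1 = [3/5 -4/5 0 0; 4/5 3/5 0 0; 0 0 1 0; 0 0 0 1]
T2·T1 = [-3/13 4/13 12/13 0; 4/5 3/5 0 0; -36/65 48/65 -5/13 0; 0 0 0 1]

T = [-3/13 4/13 12/13 0; 4/5 3/5 0 0; -36/65 48/65 -5/13 0; 0 0 0 1]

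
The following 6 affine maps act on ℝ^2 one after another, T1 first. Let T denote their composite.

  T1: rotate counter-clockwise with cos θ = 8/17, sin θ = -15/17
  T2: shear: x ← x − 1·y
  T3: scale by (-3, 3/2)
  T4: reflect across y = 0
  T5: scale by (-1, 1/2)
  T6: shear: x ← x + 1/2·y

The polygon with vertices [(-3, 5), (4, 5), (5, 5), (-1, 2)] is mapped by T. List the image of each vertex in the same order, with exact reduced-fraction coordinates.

T1 rotate counter-clockwise with cos θ = 8/17, sin θ = -15/17: (-3, 5) → (3, 5); (4, 5) → (107/17, -20/17); (5, 5) → (115/17, -35/17); (-1, 2) → (22/17, 31/17)
T2 shear: x ← x − 1·y: (3, 5) → (-2, 5); (107/17, -20/17) → (127/17, -20/17); (115/17, -35/17) → (150/17, -35/17); (22/17, 31/17) → (-9/17, 31/17)
T3 scale by (-3, 3/2): (-2, 5) → (6, 15/2); (127/17, -20/17) → (-381/17, -30/17); (150/17, -35/17) → (-450/17, -105/34); (-9/17, 31/17) → (27/17, 93/34)
T4 reflect across y = 0: (6, 15/2) → (6, -15/2); (-381/17, -30/17) → (-381/17, 30/17); (-450/17, -105/34) → (-450/17, 105/34); (27/17, 93/34) → (27/17, -93/34)
T5 scale by (-1, 1/2): (6, -15/2) → (-6, -15/4); (-381/17, 30/17) → (381/17, 15/17); (-450/17, 105/34) → (450/17, 105/68); (27/17, -93/34) → (-27/17, -93/68)
T6 shear: x ← x + 1/2·y: (-6, -15/4) → (-63/8, -15/4); (381/17, 15/17) → (777/34, 15/17); (450/17, 105/68) → (3705/136, 105/68); (-27/17, -93/68) → (-309/136, -93/68)

image vertices: (-63/8, -15/4), (777/34, 15/17), (3705/136, 105/68), (-309/136, -93/68)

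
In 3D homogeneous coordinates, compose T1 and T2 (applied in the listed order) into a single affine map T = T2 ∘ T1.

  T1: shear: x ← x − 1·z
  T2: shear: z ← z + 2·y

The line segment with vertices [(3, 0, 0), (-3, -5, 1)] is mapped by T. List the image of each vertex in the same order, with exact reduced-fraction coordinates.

image vertices: (3, 0, 0), (-4, -5, -9)

T1 shear: x ← x − 1·z: (3, 0, 0) → (3, 0, 0); (-3, -5, 1) → (-4, -5, 1)
T2 shear: z ← z + 2·y: (3, 0, 0) → (3, 0, 0); (-4, -5, 1) → (-4, -5, -9)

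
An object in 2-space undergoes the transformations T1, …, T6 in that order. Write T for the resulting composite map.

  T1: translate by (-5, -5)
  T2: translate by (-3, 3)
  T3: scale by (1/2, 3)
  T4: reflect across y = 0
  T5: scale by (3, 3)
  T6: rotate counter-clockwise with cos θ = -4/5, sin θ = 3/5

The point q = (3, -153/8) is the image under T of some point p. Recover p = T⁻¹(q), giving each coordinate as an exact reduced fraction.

T1 = [1 0 -5; 0 1 -5; 0 0 1]
T2·T1 = [1 0 -8; 0 1 -2; 0 0 1]
T3·…·T1 = [1/2 0 -4; 0 3 -6; 0 0 1]
T4·…·T1 = [1/2 0 -4; 0 -3 6; 0 0 1]
T5·…·T1 = [3/2 0 -12; 0 -9 18; 0 0 1]
T6·…·T1 = [-6/5 27/5 -6/5; 9/10 36/5 -108/5; 0 0 1]
det M = -27/2; M⁻¹ = [-8/15 2/5 8; 1/15 4/45 2; 0 0 1]
M⁻¹ · (3, -153/8)ᵀ = (-5/4, 1/2)ᵀ

p = (-5/4, 1/2)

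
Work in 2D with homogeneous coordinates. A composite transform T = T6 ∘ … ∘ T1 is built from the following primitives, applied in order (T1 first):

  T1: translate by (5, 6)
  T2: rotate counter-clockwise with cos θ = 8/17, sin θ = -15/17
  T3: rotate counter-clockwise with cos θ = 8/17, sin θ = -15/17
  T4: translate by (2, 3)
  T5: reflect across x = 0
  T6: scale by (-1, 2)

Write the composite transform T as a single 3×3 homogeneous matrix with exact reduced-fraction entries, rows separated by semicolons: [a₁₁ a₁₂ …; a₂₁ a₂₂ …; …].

T = [-161/289 240/289 1213/289; -480/289 -322/289 -2598/289; 0 0 1]

T1 = [1 0 5; 0 1 6; 0 0 1]
T2·T1 = [8/17 15/17 130/17; -15/17 8/17 -27/17; 0 0 1]
T3·…·T1 = [-161/289 240/289 635/289; -240/289 -161/289 -2166/289; 0 0 1]
T4·…·T1 = [-161/289 240/289 1213/289; -240/289 -161/289 -1299/289; 0 0 1]
T5·…·T1 = [161/289 -240/289 -1213/289; -240/289 -161/289 -1299/289; 0 0 1]
T6·…·T1 = [-161/289 240/289 1213/289; -480/289 -322/289 -2598/289; 0 0 1]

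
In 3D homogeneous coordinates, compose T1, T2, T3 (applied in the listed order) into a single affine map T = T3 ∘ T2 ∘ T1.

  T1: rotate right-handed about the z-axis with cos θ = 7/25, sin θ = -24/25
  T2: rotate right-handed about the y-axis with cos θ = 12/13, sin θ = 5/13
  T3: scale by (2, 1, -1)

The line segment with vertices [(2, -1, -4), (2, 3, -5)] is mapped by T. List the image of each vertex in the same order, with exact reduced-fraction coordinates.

image vertices: (-248/65, -11/5, 46/13), (814/325, -27/25, 386/65)

T1 rotate right-handed about the z-axis with cos θ = 7/25, sin θ = -24/25: (2, -1, -4) → (-2/5, -11/5, -4); (2, 3, -5) → (86/25, -27/25, -5)
T2 rotate right-handed about the y-axis with cos θ = 12/13, sin θ = 5/13: (-2/5, -11/5, -4) → (-124/65, -11/5, -46/13); (86/25, -27/25, -5) → (407/325, -27/25, -386/65)
T3 scale by (2, 1, -1): (-124/65, -11/5, -46/13) → (-248/65, -11/5, 46/13); (407/325, -27/25, -386/65) → (814/325, -27/25, 386/65)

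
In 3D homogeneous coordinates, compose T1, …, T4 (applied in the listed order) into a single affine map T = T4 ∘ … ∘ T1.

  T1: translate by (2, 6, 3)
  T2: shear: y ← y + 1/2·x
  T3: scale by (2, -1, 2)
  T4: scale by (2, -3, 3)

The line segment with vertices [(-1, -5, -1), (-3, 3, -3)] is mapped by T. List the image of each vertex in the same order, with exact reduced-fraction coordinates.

image vertices: (4, 9/2, 12), (-4, 51/2, 0)

T1 translate by (2, 6, 3): (-1, -5, -1) → (1, 1, 2); (-3, 3, -3) → (-1, 9, 0)
T2 shear: y ← y + 1/2·x: (1, 1, 2) → (1, 3/2, 2); (-1, 9, 0) → (-1, 17/2, 0)
T3 scale by (2, -1, 2): (1, 3/2, 2) → (2, -3/2, 4); (-1, 17/2, 0) → (-2, -17/2, 0)
T4 scale by (2, -3, 3): (2, -3/2, 4) → (4, 9/2, 12); (-2, -17/2, 0) → (-4, 51/2, 0)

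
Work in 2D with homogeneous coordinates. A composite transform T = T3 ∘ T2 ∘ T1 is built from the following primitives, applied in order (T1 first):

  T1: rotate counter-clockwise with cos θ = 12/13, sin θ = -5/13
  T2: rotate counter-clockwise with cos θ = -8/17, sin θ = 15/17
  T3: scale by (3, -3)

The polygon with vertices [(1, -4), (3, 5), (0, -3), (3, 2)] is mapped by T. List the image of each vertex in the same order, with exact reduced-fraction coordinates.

T1 rotate counter-clockwise with cos θ = 12/13, sin θ = -5/13: (1, -4) → (-8/13, -53/13); (3, 5) → (61/13, 45/13); (0, -3) → (-15/13, -36/13); (3, 2) → (46/13, 9/13)
T2 rotate counter-clockwise with cos θ = -8/17, sin θ = 15/17: (-8/13, -53/13) → (859/221, 304/221); (61/13, 45/13) → (-1163/221, 555/221); (-15/13, -36/13) → (660/221, 63/221); (46/13, 9/13) → (-503/221, 618/221)
T3 scale by (3, -3): (859/221, 304/221) → (2577/221, -912/221); (-1163/221, 555/221) → (-3489/221, -1665/221); (660/221, 63/221) → (1980/221, -189/221); (-503/221, 618/221) → (-1509/221, -1854/221)

image vertices: (2577/221, -912/221), (-3489/221, -1665/221), (1980/221, -189/221), (-1509/221, -1854/221)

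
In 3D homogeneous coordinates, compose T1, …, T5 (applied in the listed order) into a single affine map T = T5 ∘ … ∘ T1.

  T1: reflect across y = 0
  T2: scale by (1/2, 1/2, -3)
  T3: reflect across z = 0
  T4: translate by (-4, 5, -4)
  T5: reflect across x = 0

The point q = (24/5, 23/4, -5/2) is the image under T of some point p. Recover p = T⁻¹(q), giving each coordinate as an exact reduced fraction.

p = (-8/5, -3/2, 1/2)

T1 = [1 0 0 0; 0 -1 0 0; 0 0 1 0; 0 0 0 1]
T2·T1 = [1/2 0 0 0; 0 -1/2 0 0; 0 0 -3 0; 0 0 0 1]
T3·…·T1 = [1/2 0 0 0; 0 -1/2 0 0; 0 0 3 0; 0 0 0 1]
T4·…·T1 = [1/2 0 0 -4; 0 -1/2 0 5; 0 0 3 -4; 0 0 0 1]
T5·…·T1 = [-1/2 0 0 4; 0 -1/2 0 5; 0 0 3 -4; 0 0 0 1]
det M = 3/4; M⁻¹ = [-2 0 0 8; 0 -2 0 10; 0 0 1/3 4/3; 0 0 0 1]
M⁻¹ · (24/5, 23/4, -5/2)ᵀ = (-8/5, -3/2, 1/2)ᵀ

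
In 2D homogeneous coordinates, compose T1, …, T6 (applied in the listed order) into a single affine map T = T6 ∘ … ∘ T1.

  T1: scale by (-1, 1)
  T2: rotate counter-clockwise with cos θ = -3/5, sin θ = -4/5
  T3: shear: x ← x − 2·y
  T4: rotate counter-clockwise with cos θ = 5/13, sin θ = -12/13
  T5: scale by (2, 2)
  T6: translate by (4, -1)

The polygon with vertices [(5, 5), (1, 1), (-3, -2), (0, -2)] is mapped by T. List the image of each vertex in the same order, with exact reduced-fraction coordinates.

T1 scale by (-1, 1): (5, 5) → (-5, 5); (1, 1) → (-1, 1); (-3, -2) → (3, -2); (0, -2) → (0, -2)
T2 rotate counter-clockwise with cos θ = -3/5, sin θ = -4/5: (-5, 5) → (7, 1); (-1, 1) → (7/5, 1/5); (3, -2) → (-17/5, -6/5); (0, -2) → (-8/5, 6/5)
T3 shear: x ← x − 2·y: (7, 1) → (5, 1); (7/5, 1/5) → (1, 1/5); (-17/5, -6/5) → (-1, -6/5); (-8/5, 6/5) → (-4, 6/5)
T4 rotate counter-clockwise with cos θ = 5/13, sin θ = -12/13: (5, 1) → (37/13, -55/13); (1, 1/5) → (37/65, -11/13); (-1, -6/5) → (-97/65, 6/13); (-4, 6/5) → (-28/65, 54/13)
T5 scale by (2, 2): (37/13, -55/13) → (74/13, -110/13); (37/65, -11/13) → (74/65, -22/13); (-97/65, 6/13) → (-194/65, 12/13); (-28/65, 54/13) → (-56/65, 108/13)
T6 translate by (4, -1): (74/13, -110/13) → (126/13, -123/13); (74/65, -22/13) → (334/65, -35/13); (-194/65, 12/13) → (66/65, -1/13); (-56/65, 108/13) → (204/65, 95/13)

image vertices: (126/13, -123/13), (334/65, -35/13), (66/65, -1/13), (204/65, 95/13)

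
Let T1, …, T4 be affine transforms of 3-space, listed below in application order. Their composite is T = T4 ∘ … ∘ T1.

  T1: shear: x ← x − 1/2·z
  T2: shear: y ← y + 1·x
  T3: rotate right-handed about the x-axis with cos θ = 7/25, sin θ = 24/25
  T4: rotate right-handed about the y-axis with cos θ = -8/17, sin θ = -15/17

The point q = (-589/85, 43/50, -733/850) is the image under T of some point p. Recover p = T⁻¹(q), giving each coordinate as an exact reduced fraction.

T1 = [1 0 -1/2 0; 0 1 0 0; 0 0 1 0; 0 0 0 1]
T2·T1 = [1 0 -1/2 0; 1 1 -1/2 0; 0 0 1 0; 0 0 0 1]
T3·…·T1 = [1 0 -1/2 0; 7/25 7/25 -11/10 0; 24/25 24/25 -1/5 0; 0 0 0 1]
T4·…·T1 = [-112/85 -72/85 7/17 0; 7/25 7/25 -11/10 0; 183/425 -192/425 -59/170 0; 0 0 0 1]
det M = 1; M⁻¹ = [-101/170 -12/25 347/425 0; -32/85 7/25 -567/425 0; -21/85 -24/25 -56/425 0; 0 0 0 1]
M⁻¹ · (-589/85, 43/50, -733/850)ᵀ = (3, 4, 1)ᵀ

p = (3, 4, 1)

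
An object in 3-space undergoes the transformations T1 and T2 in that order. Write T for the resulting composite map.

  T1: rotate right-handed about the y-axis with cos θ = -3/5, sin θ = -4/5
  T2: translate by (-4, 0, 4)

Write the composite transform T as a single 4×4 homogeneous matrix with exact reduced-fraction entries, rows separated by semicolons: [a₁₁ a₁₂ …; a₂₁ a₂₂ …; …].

T1 = [-3/5 0 -4/5 0; 0 1 0 0; 4/5 0 -3/5 0; 0 0 0 1]
T2·T1 = [-3/5 0 -4/5 -4; 0 1 0 0; 4/5 0 -3/5 4; 0 0 0 1]

T = [-3/5 0 -4/5 -4; 0 1 0 0; 4/5 0 -3/5 4; 0 0 0 1]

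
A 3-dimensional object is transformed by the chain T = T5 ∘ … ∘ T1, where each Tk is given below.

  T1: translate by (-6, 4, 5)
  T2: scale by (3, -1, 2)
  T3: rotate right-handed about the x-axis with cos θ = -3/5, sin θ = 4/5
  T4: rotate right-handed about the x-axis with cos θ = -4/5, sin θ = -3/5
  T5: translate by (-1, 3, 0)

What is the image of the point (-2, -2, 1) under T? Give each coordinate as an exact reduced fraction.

T(p) = (-25, 111/25, 302/25)

T1 translate by (-6, 4, 5): (-2, -2, 1) → (-8, 2, 6)
T2 scale by (3, -1, 2): (-8, 2, 6) → (-24, -2, 12)
T3 rotate right-handed about the x-axis with cos θ = -3/5, sin θ = 4/5: (-24, -2, 12) → (-24, -42/5, -44/5)
T4 rotate right-handed about the x-axis with cos θ = -4/5, sin θ = -3/5: (-24, -42/5, -44/5) → (-24, 36/25, 302/25)
T5 translate by (-1, 3, 0): (-24, 36/25, 302/25) → (-25, 111/25, 302/25)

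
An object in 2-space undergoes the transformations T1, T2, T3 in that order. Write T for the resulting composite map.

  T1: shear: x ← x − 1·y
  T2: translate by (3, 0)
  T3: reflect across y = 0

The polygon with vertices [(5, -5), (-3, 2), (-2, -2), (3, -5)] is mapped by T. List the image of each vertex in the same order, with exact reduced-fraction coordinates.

T1 shear: x ← x − 1·y: (5, -5) → (10, -5); (-3, 2) → (-5, 2); (-2, -2) → (0, -2); (3, -5) → (8, -5)
T2 translate by (3, 0): (10, -5) → (13, -5); (-5, 2) → (-2, 2); (0, -2) → (3, -2); (8, -5) → (11, -5)
T3 reflect across y = 0: (13, -5) → (13, 5); (-2, 2) → (-2, -2); (3, -2) → (3, 2); (11, -5) → (11, 5)

image vertices: (13, 5), (-2, -2), (3, 2), (11, 5)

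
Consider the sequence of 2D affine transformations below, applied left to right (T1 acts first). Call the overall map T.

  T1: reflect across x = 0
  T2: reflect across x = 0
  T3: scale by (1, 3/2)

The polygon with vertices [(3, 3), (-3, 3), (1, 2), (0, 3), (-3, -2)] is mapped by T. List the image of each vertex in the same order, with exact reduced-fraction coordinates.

T1 reflect across x = 0: (3, 3) → (-3, 3); (-3, 3) → (3, 3); (1, 2) → (-1, 2); (0, 3) → (0, 3); (-3, -2) → (3, -2)
T2 reflect across x = 0: (-3, 3) → (3, 3); (3, 3) → (-3, 3); (-1, 2) → (1, 2); (0, 3) → (0, 3); (3, -2) → (-3, -2)
T3 scale by (1, 3/2): (3, 3) → (3, 9/2); (-3, 3) → (-3, 9/2); (1, 2) → (1, 3); (0, 3) → (0, 9/2); (-3, -2) → (-3, -3)

image vertices: (3, 9/2), (-3, 9/2), (1, 3), (0, 9/2), (-3, -3)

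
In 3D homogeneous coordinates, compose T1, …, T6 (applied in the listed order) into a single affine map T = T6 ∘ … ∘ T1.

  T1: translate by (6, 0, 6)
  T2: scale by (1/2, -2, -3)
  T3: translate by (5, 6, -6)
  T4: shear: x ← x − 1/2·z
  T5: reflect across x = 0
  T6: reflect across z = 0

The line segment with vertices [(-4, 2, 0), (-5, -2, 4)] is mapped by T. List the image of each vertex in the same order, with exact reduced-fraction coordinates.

image vertices: (-18, 2, 24), (-47/2, 10, 36)

T1 translate by (6, 0, 6): (-4, 2, 0) → (2, 2, 6); (-5, -2, 4) → (1, -2, 10)
T2 scale by (1/2, -2, -3): (2, 2, 6) → (1, -4, -18); (1, -2, 10) → (1/2, 4, -30)
T3 translate by (5, 6, -6): (1, -4, -18) → (6, 2, -24); (1/2, 4, -30) → (11/2, 10, -36)
T4 shear: x ← x − 1/2·z: (6, 2, -24) → (18, 2, -24); (11/2, 10, -36) → (47/2, 10, -36)
T5 reflect across x = 0: (18, 2, -24) → (-18, 2, -24); (47/2, 10, -36) → (-47/2, 10, -36)
T6 reflect across z = 0: (-18, 2, -24) → (-18, 2, 24); (-47/2, 10, -36) → (-47/2, 10, 36)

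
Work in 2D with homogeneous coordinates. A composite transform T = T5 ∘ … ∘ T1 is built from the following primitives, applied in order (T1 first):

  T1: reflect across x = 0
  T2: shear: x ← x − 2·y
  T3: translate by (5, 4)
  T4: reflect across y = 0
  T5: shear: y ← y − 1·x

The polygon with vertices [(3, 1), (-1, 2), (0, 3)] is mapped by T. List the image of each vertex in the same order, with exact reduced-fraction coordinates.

T1 reflect across x = 0: (3, 1) → (-3, 1); (-1, 2) → (1, 2); (0, 3) → (0, 3)
T2 shear: x ← x − 2·y: (-3, 1) → (-5, 1); (1, 2) → (-3, 2); (0, 3) → (-6, 3)
T3 translate by (5, 4): (-5, 1) → (0, 5); (-3, 2) → (2, 6); (-6, 3) → (-1, 7)
T4 reflect across y = 0: (0, 5) → (0, -5); (2, 6) → (2, -6); (-1, 7) → (-1, -7)
T5 shear: y ← y − 1·x: (0, -5) → (0, -5); (2, -6) → (2, -8); (-1, -7) → (-1, -6)

image vertices: (0, -5), (2, -8), (-1, -6)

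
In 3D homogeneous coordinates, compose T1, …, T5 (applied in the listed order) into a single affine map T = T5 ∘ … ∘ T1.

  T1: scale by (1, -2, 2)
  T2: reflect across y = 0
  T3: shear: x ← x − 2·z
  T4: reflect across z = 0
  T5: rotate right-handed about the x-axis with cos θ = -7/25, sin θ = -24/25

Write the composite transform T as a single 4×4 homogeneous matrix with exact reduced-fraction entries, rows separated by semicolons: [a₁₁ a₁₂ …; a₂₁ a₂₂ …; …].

T1 = [1 0 0 0; 0 -2 0 0; 0 0 2 0; 0 0 0 1]
T2·T1 = [1 0 0 0; 0 2 0 0; 0 0 2 0; 0 0 0 1]
T3·…·T1 = [1 0 -4 0; 0 2 0 0; 0 0 2 0; 0 0 0 1]
T4·…·T1 = [1 0 -4 0; 0 2 0 0; 0 0 -2 0; 0 0 0 1]
T5·…·T1 = [1 0 -4 0; 0 -14/25 -48/25 0; 0 -48/25 14/25 0; 0 0 0 1]

T = [1 0 -4 0; 0 -14/25 -48/25 0; 0 -48/25 14/25 0; 0 0 0 1]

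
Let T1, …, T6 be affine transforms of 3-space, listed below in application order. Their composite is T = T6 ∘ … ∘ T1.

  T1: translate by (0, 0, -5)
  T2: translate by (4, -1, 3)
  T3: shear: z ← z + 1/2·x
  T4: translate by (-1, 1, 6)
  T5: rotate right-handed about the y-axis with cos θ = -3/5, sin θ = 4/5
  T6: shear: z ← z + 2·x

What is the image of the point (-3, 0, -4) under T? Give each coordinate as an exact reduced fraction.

T1 translate by (0, 0, -5): (-3, 0, -4) → (-3, 0, -9)
T2 translate by (4, -1, 3): (-3, 0, -9) → (1, -1, -6)
T3 shear: z ← z + 1/2·x: (1, -1, -6) → (1, -1, -11/2)
T4 translate by (-1, 1, 6): (1, -1, -11/2) → (0, 0, 1/2)
T5 rotate right-handed about the y-axis with cos θ = -3/5, sin θ = 4/5: (0, 0, 1/2) → (2/5, 0, -3/10)
T6 shear: z ← z + 2·x: (2/5, 0, -3/10) → (2/5, 0, 1/2)

T(p) = (2/5, 0, 1/2)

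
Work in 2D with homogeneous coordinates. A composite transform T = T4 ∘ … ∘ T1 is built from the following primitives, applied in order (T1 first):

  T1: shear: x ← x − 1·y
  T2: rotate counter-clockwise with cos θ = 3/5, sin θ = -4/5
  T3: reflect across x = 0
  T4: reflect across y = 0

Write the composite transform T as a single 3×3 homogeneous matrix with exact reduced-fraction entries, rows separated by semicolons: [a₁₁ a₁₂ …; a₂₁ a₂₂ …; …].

T = [-3/5 -1/5 0; 4/5 -7/5 0; 0 0 1]

T1 = [1 -1 0; 0 1 0; 0 0 1]
T2·T1 = [3/5 1/5 0; -4/5 7/5 0; 0 0 1]
T3·…·T1 = [-3/5 -1/5 0; -4/5 7/5 0; 0 0 1]
T4·…·T1 = [-3/5 -1/5 0; 4/5 -7/5 0; 0 0 1]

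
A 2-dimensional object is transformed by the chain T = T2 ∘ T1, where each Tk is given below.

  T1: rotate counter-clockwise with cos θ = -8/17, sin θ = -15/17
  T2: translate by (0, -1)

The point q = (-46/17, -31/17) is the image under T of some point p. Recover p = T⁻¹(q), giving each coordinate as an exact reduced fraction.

p = (2, -2)

T1 = [-8/17 15/17 0; -15/17 -8/17 0; 0 0 1]
T2·T1 = [-8/17 15/17 0; -15/17 -8/17 -1; 0 0 1]
det M = 1; M⁻¹ = [-8/17 -15/17 -15/17; 15/17 -8/17 -8/17; 0 0 1]
M⁻¹ · (-46/17, -31/17)ᵀ = (2, -2)ᵀ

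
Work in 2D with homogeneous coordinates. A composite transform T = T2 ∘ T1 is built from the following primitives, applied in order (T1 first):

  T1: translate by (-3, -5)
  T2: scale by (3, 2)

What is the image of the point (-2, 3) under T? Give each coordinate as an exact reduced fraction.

T(p) = (-15, -4)

T1 translate by (-3, -5): (-2, 3) → (-5, -2)
T2 scale by (3, 2): (-5, -2) → (-15, -4)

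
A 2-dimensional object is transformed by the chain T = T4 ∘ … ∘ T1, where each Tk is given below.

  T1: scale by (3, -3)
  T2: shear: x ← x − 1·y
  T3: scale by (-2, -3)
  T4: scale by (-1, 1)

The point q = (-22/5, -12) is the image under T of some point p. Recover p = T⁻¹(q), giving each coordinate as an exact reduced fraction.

T1 = [3 0 0; 0 -3 0; 0 0 1]
T2·T1 = [3 3 0; 0 -3 0; 0 0 1]
T3·…·T1 = [-6 -6 0; 0 9 0; 0 0 1]
T4·…·T1 = [6 6 0; 0 9 0; 0 0 1]
det M = 54; M⁻¹ = [1/6 -1/9 0; 0 1/9 0; 0 0 1]
M⁻¹ · (-22/5, -12)ᵀ = (3/5, -4/3)ᵀ

p = (3/5, -4/3)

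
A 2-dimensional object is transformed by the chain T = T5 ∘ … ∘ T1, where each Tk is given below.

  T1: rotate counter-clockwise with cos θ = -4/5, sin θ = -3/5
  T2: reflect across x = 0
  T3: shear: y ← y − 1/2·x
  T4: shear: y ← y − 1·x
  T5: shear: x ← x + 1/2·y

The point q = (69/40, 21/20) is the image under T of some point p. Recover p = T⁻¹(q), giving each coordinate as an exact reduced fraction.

T1 = [-4/5 3/5 0; -3/5 -4/5 0; 0 0 1]
T2·T1 = [4/5 -3/5 0; -3/5 -4/5 0; 0 0 1]
T3·…·T1 = [4/5 -3/5 0; -1 -1/2 0; 0 0 1]
T4·…·T1 = [4/5 -3/5 0; -9/5 1/10 0; 0 0 1]
T5·…·T1 = [-1/10 -11/20 0; -9/5 1/10 0; 0 0 1]
det M = -1; M⁻¹ = [-1/10 -11/20 0; -9/5 1/10 0; 0 0 1]
M⁻¹ · (69/40, 21/20)ᵀ = (-3/4, -3)ᵀ

p = (-3/4, -3)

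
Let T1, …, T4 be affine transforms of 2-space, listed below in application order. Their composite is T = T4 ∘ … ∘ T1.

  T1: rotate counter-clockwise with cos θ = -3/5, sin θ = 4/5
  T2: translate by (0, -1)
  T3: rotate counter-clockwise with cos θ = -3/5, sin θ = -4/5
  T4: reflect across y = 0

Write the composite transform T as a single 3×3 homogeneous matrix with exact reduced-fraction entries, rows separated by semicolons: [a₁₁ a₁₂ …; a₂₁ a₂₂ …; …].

T1 = [-3/5 -4/5 0; 4/5 -3/5 0; 0 0 1]
T2·T1 = [-3/5 -4/5 0; 4/5 -3/5 -1; 0 0 1]
T3·…·T1 = [1 0 -4/5; 0 1 3/5; 0 0 1]
T4·…·T1 = [1 0 -4/5; 0 -1 -3/5; 0 0 1]

T = [1 0 -4/5; 0 -1 -3/5; 0 0 1]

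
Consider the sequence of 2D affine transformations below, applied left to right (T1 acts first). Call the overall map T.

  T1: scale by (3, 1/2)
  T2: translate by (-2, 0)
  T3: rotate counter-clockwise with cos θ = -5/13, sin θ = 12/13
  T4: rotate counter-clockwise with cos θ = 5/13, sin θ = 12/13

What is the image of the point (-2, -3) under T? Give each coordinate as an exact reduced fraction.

T1 scale by (3, 1/2): (-2, -3) → (-6, -3/2)
T2 translate by (-2, 0): (-6, -3/2) → (-8, -3/2)
T3 rotate counter-clockwise with cos θ = -5/13, sin θ = 12/13: (-8, -3/2) → (58/13, -177/26)
T4 rotate counter-clockwise with cos θ = 5/13, sin θ = 12/13: (58/13, -177/26) → (8, 3/2)

T(p) = (8, 3/2)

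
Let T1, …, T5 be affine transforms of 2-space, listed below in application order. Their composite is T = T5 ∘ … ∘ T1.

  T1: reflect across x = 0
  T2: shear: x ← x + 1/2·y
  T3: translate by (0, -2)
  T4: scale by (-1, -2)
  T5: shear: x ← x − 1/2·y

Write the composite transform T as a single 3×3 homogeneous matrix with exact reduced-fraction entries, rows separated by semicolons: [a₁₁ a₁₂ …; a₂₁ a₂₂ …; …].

T = [1 1/2 -2; 0 -2 4; 0 0 1]

T1 = [-1 0 0; 0 1 0; 0 0 1]
T2·T1 = [-1 1/2 0; 0 1 0; 0 0 1]
T3·…·T1 = [-1 1/2 0; 0 1 -2; 0 0 1]
T4·…·T1 = [1 -1/2 0; 0 -2 4; 0 0 1]
T5·…·T1 = [1 1/2 -2; 0 -2 4; 0 0 1]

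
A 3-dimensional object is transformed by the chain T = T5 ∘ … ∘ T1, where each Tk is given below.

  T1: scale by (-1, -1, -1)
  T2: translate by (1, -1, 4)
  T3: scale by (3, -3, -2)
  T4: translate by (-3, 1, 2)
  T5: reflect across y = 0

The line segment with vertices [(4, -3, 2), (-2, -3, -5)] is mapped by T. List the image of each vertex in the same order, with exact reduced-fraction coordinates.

T1 scale by (-1, -1, -1): (4, -3, 2) → (-4, 3, -2); (-2, -3, -5) → (2, 3, 5)
T2 translate by (1, -1, 4): (-4, 3, -2) → (-3, 2, 2); (2, 3, 5) → (3, 2, 9)
T3 scale by (3, -3, -2): (-3, 2, 2) → (-9, -6, -4); (3, 2, 9) → (9, -6, -18)
T4 translate by (-3, 1, 2): (-9, -6, -4) → (-12, -5, -2); (9, -6, -18) → (6, -5, -16)
T5 reflect across y = 0: (-12, -5, -2) → (-12, 5, -2); (6, -5, -16) → (6, 5, -16)

image vertices: (-12, 5, -2), (6, 5, -16)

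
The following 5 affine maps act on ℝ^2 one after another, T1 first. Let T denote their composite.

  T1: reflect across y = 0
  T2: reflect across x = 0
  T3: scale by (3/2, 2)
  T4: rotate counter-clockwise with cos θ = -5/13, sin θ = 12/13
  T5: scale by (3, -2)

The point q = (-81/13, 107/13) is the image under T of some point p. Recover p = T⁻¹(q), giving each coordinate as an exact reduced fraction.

T1 = [1 0 0; 0 -1 0; 0 0 1]
T2·T1 = [-1 0 0; 0 -1 0; 0 0 1]
T3·…·T1 = [-3/2 0 0; 0 -2 0; 0 0 1]
T4·…·T1 = [15/26 24/13 0; -18/13 10/13 0; 0 0 1]
T5·…·T1 = [45/26 72/13 0; 36/13 -20/13 0; 0 0 1]
det M = -18; M⁻¹ = [10/117 4/13 0; 2/13 -5/52 0; 0 0 1]
M⁻¹ · (-81/13, 107/13)ᵀ = (2, -7/4)ᵀ

p = (2, -7/4)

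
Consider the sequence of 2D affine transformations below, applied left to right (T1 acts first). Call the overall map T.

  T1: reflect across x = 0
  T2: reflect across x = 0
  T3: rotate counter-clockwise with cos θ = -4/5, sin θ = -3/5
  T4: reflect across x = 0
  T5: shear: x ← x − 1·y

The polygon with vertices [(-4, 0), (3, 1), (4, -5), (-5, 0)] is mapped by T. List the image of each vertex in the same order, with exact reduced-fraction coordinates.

image vertices: (-28/5, 12/5), (22/5, -13/5), (23/5, 8/5), (-7, 3)

T1 reflect across x = 0: (-4, 0) → (4, 0); (3, 1) → (-3, 1); (4, -5) → (-4, -5); (-5, 0) → (5, 0)
T2 reflect across x = 0: (4, 0) → (-4, 0); (-3, 1) → (3, 1); (-4, -5) → (4, -5); (5, 0) → (-5, 0)
T3 rotate counter-clockwise with cos θ = -4/5, sin θ = -3/5: (-4, 0) → (16/5, 12/5); (3, 1) → (-9/5, -13/5); (4, -5) → (-31/5, 8/5); (-5, 0) → (4, 3)
T4 reflect across x = 0: (16/5, 12/5) → (-16/5, 12/5); (-9/5, -13/5) → (9/5, -13/5); (-31/5, 8/5) → (31/5, 8/5); (4, 3) → (-4, 3)
T5 shear: x ← x − 1·y: (-16/5, 12/5) → (-28/5, 12/5); (9/5, -13/5) → (22/5, -13/5); (31/5, 8/5) → (23/5, 8/5); (-4, 3) → (-7, 3)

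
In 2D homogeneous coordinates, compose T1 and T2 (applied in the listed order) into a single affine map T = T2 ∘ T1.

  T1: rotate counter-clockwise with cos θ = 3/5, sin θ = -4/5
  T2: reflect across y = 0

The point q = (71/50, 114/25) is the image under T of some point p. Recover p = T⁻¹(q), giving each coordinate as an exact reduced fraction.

p = (9/2, -8/5)

T1 = [3/5 4/5 0; -4/5 3/5 0; 0 0 1]
T2·T1 = [3/5 4/5 0; 4/5 -3/5 0; 0 0 1]
det M = -1; M⁻¹ = [3/5 4/5 0; 4/5 -3/5 0; 0 0 1]
M⁻¹ · (71/50, 114/25)ᵀ = (9/2, -8/5)ᵀ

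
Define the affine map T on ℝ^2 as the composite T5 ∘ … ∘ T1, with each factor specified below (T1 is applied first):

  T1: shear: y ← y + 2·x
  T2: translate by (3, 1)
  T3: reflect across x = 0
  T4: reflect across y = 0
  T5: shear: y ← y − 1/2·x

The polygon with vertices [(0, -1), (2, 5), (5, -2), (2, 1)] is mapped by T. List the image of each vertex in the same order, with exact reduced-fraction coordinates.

T1 shear: y ← y + 2·x: (0, -1) → (0, -1); (2, 5) → (2, 9); (5, -2) → (5, 8); (2, 1) → (2, 5)
T2 translate by (3, 1): (0, -1) → (3, 0); (2, 9) → (5, 10); (5, 8) → (8, 9); (2, 5) → (5, 6)
T3 reflect across x = 0: (3, 0) → (-3, 0); (5, 10) → (-5, 10); (8, 9) → (-8, 9); (5, 6) → (-5, 6)
T4 reflect across y = 0: (-3, 0) → (-3, 0); (-5, 10) → (-5, -10); (-8, 9) → (-8, -9); (-5, 6) → (-5, -6)
T5 shear: y ← y − 1/2·x: (-3, 0) → (-3, 3/2); (-5, -10) → (-5, -15/2); (-8, -9) → (-8, -5); (-5, -6) → (-5, -7/2)

image vertices: (-3, 3/2), (-5, -15/2), (-8, -5), (-5, -7/2)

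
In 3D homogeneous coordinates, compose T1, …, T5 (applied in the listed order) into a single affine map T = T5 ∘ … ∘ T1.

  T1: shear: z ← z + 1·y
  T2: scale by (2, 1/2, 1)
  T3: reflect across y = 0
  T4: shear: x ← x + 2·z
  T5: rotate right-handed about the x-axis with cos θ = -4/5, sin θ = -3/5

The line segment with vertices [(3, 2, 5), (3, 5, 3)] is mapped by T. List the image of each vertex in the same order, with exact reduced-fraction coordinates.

T1 shear: z ← z + 1·y: (3, 2, 5) → (3, 2, 7); (3, 5, 3) → (3, 5, 8)
T2 scale by (2, 1/2, 1): (3, 2, 7) → (6, 1, 7); (3, 5, 8) → (6, 5/2, 8)
T3 reflect across y = 0: (6, 1, 7) → (6, -1, 7); (6, 5/2, 8) → (6, -5/2, 8)
T4 shear: x ← x + 2·z: (6, -1, 7) → (20, -1, 7); (6, -5/2, 8) → (22, -5/2, 8)
T5 rotate right-handed about the x-axis with cos θ = -4/5, sin θ = -3/5: (20, -1, 7) → (20, 5, -5); (22, -5/2, 8) → (22, 34/5, -49/10)

image vertices: (20, 5, -5), (22, 34/5, -49/10)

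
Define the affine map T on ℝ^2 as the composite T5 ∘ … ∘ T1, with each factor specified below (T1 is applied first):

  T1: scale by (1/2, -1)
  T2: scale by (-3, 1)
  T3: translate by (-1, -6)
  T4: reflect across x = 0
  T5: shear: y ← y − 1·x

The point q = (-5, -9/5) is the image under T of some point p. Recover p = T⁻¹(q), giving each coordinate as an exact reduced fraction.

T1 = [1/2 0 0; 0 -1 0; 0 0 1]
T2·T1 = [-3/2 0 0; 0 -1 0; 0 0 1]
T3·…·T1 = [-3/2 0 -1; 0 -1 -6; 0 0 1]
T4·…·T1 = [3/2 0 1; 0 -1 -6; 0 0 1]
T5·…·T1 = [3/2 0 1; -3/2 -1 -7; 0 0 1]
det M = -3/2; M⁻¹ = [2/3 0 -2/3; -1 -1 -6; 0 0 1]
M⁻¹ · (-5, -9/5)ᵀ = (-4, 4/5)ᵀ

p = (-4, 4/5)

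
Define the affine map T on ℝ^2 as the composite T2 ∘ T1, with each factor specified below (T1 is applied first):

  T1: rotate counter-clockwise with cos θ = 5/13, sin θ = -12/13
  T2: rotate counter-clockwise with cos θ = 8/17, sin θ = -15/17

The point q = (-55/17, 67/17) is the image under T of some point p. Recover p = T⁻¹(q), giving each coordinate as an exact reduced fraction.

T1 = [5/13 12/13 0; -12/13 5/13 0; 0 0 1]
T2·T1 = [-140/221 171/221 0; -171/221 -140/221 0; 0 0 1]
det M = 1; M⁻¹ = [-140/221 -171/221 0; 171/221 -140/221 0; 0 0 1]
M⁻¹ · (-55/17, 67/17)ᵀ = (-1, -5)ᵀ

p = (-1, -5)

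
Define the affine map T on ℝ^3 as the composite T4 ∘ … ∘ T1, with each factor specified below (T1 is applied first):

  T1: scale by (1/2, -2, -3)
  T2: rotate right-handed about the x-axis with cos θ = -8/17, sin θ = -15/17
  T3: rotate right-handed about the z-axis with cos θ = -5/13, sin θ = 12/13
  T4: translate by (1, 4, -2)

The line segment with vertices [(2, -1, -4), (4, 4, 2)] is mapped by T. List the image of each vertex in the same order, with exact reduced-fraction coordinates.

image vertices: (-1832/221, 268/221, -160/17), (363/221, 1422/221, 134/17)

T1 scale by (1/2, -2, -3): (2, -1, -4) → (1, 2, 12); (4, 4, 2) → (2, -8, -6)
T2 rotate right-handed about the x-axis with cos θ = -8/17, sin θ = -15/17: (1, 2, 12) → (1, 164/17, -126/17); (2, -8, -6) → (2, -26/17, 168/17)
T3 rotate right-handed about the z-axis with cos θ = -5/13, sin θ = 12/13: (1, 164/17, -126/17) → (-2053/221, -616/221, -126/17); (2, -26/17, 168/17) → (142/221, 538/221, 168/17)
T4 translate by (1, 4, -2): (-2053/221, -616/221, -126/17) → (-1832/221, 268/221, -160/17); (142/221, 538/221, 168/17) → (363/221, 1422/221, 134/17)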